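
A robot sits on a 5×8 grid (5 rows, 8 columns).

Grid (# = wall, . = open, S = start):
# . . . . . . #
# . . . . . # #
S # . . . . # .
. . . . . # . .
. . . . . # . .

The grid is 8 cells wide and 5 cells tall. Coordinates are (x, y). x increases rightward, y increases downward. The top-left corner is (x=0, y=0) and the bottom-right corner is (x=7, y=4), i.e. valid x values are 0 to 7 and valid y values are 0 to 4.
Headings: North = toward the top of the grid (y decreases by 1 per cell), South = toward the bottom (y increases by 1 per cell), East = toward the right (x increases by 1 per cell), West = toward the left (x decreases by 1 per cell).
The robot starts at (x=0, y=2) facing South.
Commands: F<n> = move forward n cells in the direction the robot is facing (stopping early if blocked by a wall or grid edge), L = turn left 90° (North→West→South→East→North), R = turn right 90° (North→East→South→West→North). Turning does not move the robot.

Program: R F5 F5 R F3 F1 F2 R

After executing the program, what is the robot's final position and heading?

Start: (x=0, y=2), facing South
  R: turn right, now facing West
  F5: move forward 0/5 (blocked), now at (x=0, y=2)
  F5: move forward 0/5 (blocked), now at (x=0, y=2)
  R: turn right, now facing North
  F3: move forward 0/3 (blocked), now at (x=0, y=2)
  F1: move forward 0/1 (blocked), now at (x=0, y=2)
  F2: move forward 0/2 (blocked), now at (x=0, y=2)
  R: turn right, now facing East
Final: (x=0, y=2), facing East

Answer: Final position: (x=0, y=2), facing East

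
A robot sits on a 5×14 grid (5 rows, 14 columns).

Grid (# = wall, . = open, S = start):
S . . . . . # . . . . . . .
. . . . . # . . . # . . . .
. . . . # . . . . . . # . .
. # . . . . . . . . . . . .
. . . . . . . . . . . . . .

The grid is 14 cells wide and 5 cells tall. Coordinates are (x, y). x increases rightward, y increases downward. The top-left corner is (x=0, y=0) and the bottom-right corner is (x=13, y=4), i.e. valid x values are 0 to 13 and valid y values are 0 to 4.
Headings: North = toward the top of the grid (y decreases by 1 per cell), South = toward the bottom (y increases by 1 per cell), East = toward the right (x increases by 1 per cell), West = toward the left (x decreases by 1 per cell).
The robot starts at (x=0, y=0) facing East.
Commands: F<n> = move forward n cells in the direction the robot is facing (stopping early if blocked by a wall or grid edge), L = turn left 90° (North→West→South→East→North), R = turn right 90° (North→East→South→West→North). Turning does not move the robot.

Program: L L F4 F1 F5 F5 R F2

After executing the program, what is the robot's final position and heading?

Start: (x=0, y=0), facing East
  L: turn left, now facing North
  L: turn left, now facing West
  F4: move forward 0/4 (blocked), now at (x=0, y=0)
  F1: move forward 0/1 (blocked), now at (x=0, y=0)
  F5: move forward 0/5 (blocked), now at (x=0, y=0)
  F5: move forward 0/5 (blocked), now at (x=0, y=0)
  R: turn right, now facing North
  F2: move forward 0/2 (blocked), now at (x=0, y=0)
Final: (x=0, y=0), facing North

Answer: Final position: (x=0, y=0), facing North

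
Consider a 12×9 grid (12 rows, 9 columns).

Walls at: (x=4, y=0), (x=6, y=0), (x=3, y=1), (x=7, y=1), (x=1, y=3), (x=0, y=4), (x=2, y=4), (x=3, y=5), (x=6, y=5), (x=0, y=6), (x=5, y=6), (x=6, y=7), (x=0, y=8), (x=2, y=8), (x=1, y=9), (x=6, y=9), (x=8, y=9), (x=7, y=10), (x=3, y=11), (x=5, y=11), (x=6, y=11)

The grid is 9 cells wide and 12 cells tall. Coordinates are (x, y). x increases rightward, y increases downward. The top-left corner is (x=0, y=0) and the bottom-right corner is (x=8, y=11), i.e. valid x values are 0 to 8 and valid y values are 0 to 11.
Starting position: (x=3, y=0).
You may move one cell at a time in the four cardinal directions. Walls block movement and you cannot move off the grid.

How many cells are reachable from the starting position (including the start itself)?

Answer: Reachable cells: 84

Derivation:
BFS flood-fill from (x=3, y=0):
  Distance 0: (x=3, y=0)
  Distance 1: (x=2, y=0)
  Distance 2: (x=1, y=0), (x=2, y=1)
  Distance 3: (x=0, y=0), (x=1, y=1), (x=2, y=2)
  Distance 4: (x=0, y=1), (x=1, y=2), (x=3, y=2), (x=2, y=3)
  Distance 5: (x=0, y=2), (x=4, y=2), (x=3, y=3)
  Distance 6: (x=4, y=1), (x=5, y=2), (x=0, y=3), (x=4, y=3), (x=3, y=4)
  Distance 7: (x=5, y=1), (x=6, y=2), (x=5, y=3), (x=4, y=4)
  Distance 8: (x=5, y=0), (x=6, y=1), (x=7, y=2), (x=6, y=3), (x=5, y=4), (x=4, y=5)
  Distance 9: (x=8, y=2), (x=7, y=3), (x=6, y=4), (x=5, y=5), (x=4, y=6)
  Distance 10: (x=8, y=1), (x=8, y=3), (x=7, y=4), (x=3, y=6), (x=4, y=7)
  Distance 11: (x=8, y=0), (x=8, y=4), (x=7, y=5), (x=2, y=6), (x=3, y=7), (x=5, y=7), (x=4, y=8)
  Distance 12: (x=7, y=0), (x=2, y=5), (x=8, y=5), (x=1, y=6), (x=7, y=6), (x=2, y=7), (x=3, y=8), (x=5, y=8), (x=4, y=9)
  Distance 13: (x=1, y=5), (x=6, y=6), (x=8, y=6), (x=1, y=7), (x=7, y=7), (x=6, y=8), (x=3, y=9), (x=5, y=9), (x=4, y=10)
  Distance 14: (x=1, y=4), (x=0, y=5), (x=0, y=7), (x=8, y=7), (x=1, y=8), (x=7, y=8), (x=2, y=9), (x=3, y=10), (x=5, y=10), (x=4, y=11)
  Distance 15: (x=8, y=8), (x=7, y=9), (x=2, y=10), (x=6, y=10)
  Distance 16: (x=1, y=10), (x=2, y=11)
  Distance 17: (x=0, y=10), (x=1, y=11)
  Distance 18: (x=0, y=9), (x=0, y=11)
Total reachable: 84 (grid has 87 open cells total)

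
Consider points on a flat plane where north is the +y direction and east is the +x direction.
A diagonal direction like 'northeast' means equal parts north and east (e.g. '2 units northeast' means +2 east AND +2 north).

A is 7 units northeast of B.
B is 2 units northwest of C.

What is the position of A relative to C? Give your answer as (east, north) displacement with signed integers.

Place C at the origin (east=0, north=0).
  B is 2 units northwest of C: delta (east=-2, north=+2); B at (east=-2, north=2).
  A is 7 units northeast of B: delta (east=+7, north=+7); A at (east=5, north=9).
Therefore A relative to C: (east=5, north=9).

Answer: A is at (east=5, north=9) relative to C.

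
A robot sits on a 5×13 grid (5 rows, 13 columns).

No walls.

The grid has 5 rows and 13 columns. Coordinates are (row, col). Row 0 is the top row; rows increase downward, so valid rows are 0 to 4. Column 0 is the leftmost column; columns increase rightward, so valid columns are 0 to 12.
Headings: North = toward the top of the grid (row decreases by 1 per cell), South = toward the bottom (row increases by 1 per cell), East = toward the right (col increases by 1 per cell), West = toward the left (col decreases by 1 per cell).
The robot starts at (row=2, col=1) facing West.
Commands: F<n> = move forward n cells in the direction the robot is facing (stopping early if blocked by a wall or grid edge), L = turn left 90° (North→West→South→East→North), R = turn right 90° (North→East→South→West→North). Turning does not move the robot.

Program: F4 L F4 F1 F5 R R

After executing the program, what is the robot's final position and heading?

Answer: Final position: (row=4, col=0), facing North

Derivation:
Start: (row=2, col=1), facing West
  F4: move forward 1/4 (blocked), now at (row=2, col=0)
  L: turn left, now facing South
  F4: move forward 2/4 (blocked), now at (row=4, col=0)
  F1: move forward 0/1 (blocked), now at (row=4, col=0)
  F5: move forward 0/5 (blocked), now at (row=4, col=0)
  R: turn right, now facing West
  R: turn right, now facing North
Final: (row=4, col=0), facing North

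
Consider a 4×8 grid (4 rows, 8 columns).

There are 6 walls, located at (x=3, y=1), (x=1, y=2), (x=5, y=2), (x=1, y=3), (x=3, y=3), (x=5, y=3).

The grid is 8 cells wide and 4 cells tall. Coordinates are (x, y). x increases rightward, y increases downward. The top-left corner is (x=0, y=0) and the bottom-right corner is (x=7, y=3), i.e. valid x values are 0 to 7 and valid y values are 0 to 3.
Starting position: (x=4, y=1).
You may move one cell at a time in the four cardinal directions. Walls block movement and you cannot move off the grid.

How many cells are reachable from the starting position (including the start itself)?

Answer: Reachable cells: 26

Derivation:
BFS flood-fill from (x=4, y=1):
  Distance 0: (x=4, y=1)
  Distance 1: (x=4, y=0), (x=5, y=1), (x=4, y=2)
  Distance 2: (x=3, y=0), (x=5, y=0), (x=6, y=1), (x=3, y=2), (x=4, y=3)
  Distance 3: (x=2, y=0), (x=6, y=0), (x=7, y=1), (x=2, y=2), (x=6, y=2)
  Distance 4: (x=1, y=0), (x=7, y=0), (x=2, y=1), (x=7, y=2), (x=2, y=3), (x=6, y=3)
  Distance 5: (x=0, y=0), (x=1, y=1), (x=7, y=3)
  Distance 6: (x=0, y=1)
  Distance 7: (x=0, y=2)
  Distance 8: (x=0, y=3)
Total reachable: 26 (grid has 26 open cells total)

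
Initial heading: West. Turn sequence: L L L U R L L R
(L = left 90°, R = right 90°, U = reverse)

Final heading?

Answer: Final heading: South

Derivation:
Start: West
  L (left (90° counter-clockwise)) -> South
  L (left (90° counter-clockwise)) -> East
  L (left (90° counter-clockwise)) -> North
  U (U-turn (180°)) -> South
  R (right (90° clockwise)) -> West
  L (left (90° counter-clockwise)) -> South
  L (left (90° counter-clockwise)) -> East
  R (right (90° clockwise)) -> South
Final: South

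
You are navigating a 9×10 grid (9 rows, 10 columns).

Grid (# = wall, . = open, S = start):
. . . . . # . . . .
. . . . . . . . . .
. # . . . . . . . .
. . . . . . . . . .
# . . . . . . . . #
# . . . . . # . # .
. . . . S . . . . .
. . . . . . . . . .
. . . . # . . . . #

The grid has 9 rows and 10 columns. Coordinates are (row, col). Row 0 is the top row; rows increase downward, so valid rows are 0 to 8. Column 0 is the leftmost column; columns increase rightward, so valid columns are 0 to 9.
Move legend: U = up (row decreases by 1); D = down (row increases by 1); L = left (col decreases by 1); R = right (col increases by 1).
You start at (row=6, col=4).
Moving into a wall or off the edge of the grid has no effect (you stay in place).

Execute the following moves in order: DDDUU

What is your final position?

Answer: Final position: (row=5, col=4)

Derivation:
Start: (row=6, col=4)
  D (down): (row=6, col=4) -> (row=7, col=4)
  D (down): blocked, stay at (row=7, col=4)
  D (down): blocked, stay at (row=7, col=4)
  U (up): (row=7, col=4) -> (row=6, col=4)
  U (up): (row=6, col=4) -> (row=5, col=4)
Final: (row=5, col=4)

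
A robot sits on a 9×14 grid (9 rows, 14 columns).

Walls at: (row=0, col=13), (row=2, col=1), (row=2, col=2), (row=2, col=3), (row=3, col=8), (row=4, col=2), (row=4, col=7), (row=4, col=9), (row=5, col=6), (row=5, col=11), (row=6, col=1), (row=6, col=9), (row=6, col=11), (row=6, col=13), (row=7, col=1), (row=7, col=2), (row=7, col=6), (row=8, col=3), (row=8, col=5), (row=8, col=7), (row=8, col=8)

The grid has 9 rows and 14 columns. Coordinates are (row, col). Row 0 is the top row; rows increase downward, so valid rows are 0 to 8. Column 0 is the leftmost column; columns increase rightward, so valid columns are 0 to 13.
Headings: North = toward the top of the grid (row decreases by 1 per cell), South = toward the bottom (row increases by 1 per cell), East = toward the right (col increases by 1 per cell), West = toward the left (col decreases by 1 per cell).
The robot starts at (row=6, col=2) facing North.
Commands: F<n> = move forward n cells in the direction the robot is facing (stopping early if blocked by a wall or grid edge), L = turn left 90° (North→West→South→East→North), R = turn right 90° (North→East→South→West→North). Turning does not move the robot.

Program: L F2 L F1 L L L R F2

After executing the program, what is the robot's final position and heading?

Start: (row=6, col=2), facing North
  L: turn left, now facing West
  F2: move forward 0/2 (blocked), now at (row=6, col=2)
  L: turn left, now facing South
  F1: move forward 0/1 (blocked), now at (row=6, col=2)
  L: turn left, now facing East
  L: turn left, now facing North
  L: turn left, now facing West
  R: turn right, now facing North
  F2: move forward 1/2 (blocked), now at (row=5, col=2)
Final: (row=5, col=2), facing North

Answer: Final position: (row=5, col=2), facing North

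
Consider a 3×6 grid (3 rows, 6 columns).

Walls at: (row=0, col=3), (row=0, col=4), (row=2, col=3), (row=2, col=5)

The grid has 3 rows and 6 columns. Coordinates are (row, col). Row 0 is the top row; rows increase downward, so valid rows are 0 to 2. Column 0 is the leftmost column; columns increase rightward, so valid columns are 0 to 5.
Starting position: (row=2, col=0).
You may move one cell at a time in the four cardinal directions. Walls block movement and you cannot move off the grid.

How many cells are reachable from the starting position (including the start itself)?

Answer: Reachable cells: 14

Derivation:
BFS flood-fill from (row=2, col=0):
  Distance 0: (row=2, col=0)
  Distance 1: (row=1, col=0), (row=2, col=1)
  Distance 2: (row=0, col=0), (row=1, col=1), (row=2, col=2)
  Distance 3: (row=0, col=1), (row=1, col=2)
  Distance 4: (row=0, col=2), (row=1, col=3)
  Distance 5: (row=1, col=4)
  Distance 6: (row=1, col=5), (row=2, col=4)
  Distance 7: (row=0, col=5)
Total reachable: 14 (grid has 14 open cells total)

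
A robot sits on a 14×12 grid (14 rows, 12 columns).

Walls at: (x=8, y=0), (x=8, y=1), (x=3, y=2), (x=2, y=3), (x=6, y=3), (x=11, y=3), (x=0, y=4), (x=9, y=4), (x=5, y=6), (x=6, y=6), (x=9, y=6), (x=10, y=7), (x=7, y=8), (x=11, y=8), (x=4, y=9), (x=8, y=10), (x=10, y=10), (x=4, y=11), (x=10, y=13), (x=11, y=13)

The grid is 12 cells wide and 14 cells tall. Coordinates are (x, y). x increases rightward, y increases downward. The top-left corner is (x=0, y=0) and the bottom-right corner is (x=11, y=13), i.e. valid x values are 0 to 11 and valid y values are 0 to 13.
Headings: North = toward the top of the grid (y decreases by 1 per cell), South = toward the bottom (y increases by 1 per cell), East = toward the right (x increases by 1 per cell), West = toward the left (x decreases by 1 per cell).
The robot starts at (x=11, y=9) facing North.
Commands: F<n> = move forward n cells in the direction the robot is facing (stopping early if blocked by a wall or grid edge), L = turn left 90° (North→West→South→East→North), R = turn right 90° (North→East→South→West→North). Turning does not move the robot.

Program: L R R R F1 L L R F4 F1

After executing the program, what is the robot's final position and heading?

Answer: Final position: (x=11, y=10), facing East

Derivation:
Start: (x=11, y=9), facing North
  L: turn left, now facing West
  R: turn right, now facing North
  R: turn right, now facing East
  R: turn right, now facing South
  F1: move forward 1, now at (x=11, y=10)
  L: turn left, now facing East
  L: turn left, now facing North
  R: turn right, now facing East
  F4: move forward 0/4 (blocked), now at (x=11, y=10)
  F1: move forward 0/1 (blocked), now at (x=11, y=10)
Final: (x=11, y=10), facing East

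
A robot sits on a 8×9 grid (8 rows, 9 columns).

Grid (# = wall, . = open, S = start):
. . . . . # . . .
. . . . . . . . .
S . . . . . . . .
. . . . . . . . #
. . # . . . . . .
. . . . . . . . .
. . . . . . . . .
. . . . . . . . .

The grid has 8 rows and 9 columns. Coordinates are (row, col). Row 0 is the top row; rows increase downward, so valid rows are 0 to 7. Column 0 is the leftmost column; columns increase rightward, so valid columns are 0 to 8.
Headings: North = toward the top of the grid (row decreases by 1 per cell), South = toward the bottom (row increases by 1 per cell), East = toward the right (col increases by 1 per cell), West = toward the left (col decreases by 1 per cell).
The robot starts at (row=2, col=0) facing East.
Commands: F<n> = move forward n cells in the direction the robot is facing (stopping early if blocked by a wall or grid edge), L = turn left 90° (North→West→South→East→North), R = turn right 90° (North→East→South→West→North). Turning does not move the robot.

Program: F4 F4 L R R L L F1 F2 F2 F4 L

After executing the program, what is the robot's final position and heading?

Start: (row=2, col=0), facing East
  F4: move forward 4, now at (row=2, col=4)
  F4: move forward 4, now at (row=2, col=8)
  L: turn left, now facing North
  R: turn right, now facing East
  R: turn right, now facing South
  L: turn left, now facing East
  L: turn left, now facing North
  F1: move forward 1, now at (row=1, col=8)
  F2: move forward 1/2 (blocked), now at (row=0, col=8)
  F2: move forward 0/2 (blocked), now at (row=0, col=8)
  F4: move forward 0/4 (blocked), now at (row=0, col=8)
  L: turn left, now facing West
Final: (row=0, col=8), facing West

Answer: Final position: (row=0, col=8), facing West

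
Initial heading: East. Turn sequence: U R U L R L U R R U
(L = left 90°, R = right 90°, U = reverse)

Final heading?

Start: East
  U (U-turn (180°)) -> West
  R (right (90° clockwise)) -> North
  U (U-turn (180°)) -> South
  L (left (90° counter-clockwise)) -> East
  R (right (90° clockwise)) -> South
  L (left (90° counter-clockwise)) -> East
  U (U-turn (180°)) -> West
  R (right (90° clockwise)) -> North
  R (right (90° clockwise)) -> East
  U (U-turn (180°)) -> West
Final: West

Answer: Final heading: West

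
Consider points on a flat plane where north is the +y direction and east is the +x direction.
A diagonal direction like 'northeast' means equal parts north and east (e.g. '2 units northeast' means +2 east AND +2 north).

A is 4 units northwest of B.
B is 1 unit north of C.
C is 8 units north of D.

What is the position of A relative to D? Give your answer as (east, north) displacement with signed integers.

Answer: A is at (east=-4, north=13) relative to D.

Derivation:
Place D at the origin (east=0, north=0).
  C is 8 units north of D: delta (east=+0, north=+8); C at (east=0, north=8).
  B is 1 unit north of C: delta (east=+0, north=+1); B at (east=0, north=9).
  A is 4 units northwest of B: delta (east=-4, north=+4); A at (east=-4, north=13).
Therefore A relative to D: (east=-4, north=13).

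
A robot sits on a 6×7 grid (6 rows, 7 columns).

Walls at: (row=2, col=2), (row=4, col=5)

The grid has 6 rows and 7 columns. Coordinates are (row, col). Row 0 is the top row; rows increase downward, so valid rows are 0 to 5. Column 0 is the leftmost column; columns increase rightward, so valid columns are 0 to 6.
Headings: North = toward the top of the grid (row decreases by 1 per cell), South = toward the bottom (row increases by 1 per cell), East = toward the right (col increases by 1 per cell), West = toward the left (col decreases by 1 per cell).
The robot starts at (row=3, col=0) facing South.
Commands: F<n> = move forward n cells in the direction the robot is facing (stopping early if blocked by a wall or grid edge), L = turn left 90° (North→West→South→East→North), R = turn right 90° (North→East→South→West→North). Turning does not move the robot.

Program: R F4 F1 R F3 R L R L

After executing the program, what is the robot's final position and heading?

Start: (row=3, col=0), facing South
  R: turn right, now facing West
  F4: move forward 0/4 (blocked), now at (row=3, col=0)
  F1: move forward 0/1 (blocked), now at (row=3, col=0)
  R: turn right, now facing North
  F3: move forward 3, now at (row=0, col=0)
  R: turn right, now facing East
  L: turn left, now facing North
  R: turn right, now facing East
  L: turn left, now facing North
Final: (row=0, col=0), facing North

Answer: Final position: (row=0, col=0), facing North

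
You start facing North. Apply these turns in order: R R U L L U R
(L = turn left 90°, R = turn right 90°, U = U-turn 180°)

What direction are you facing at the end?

Answer: Final heading: East

Derivation:
Start: North
  R (right (90° clockwise)) -> East
  R (right (90° clockwise)) -> South
  U (U-turn (180°)) -> North
  L (left (90° counter-clockwise)) -> West
  L (left (90° counter-clockwise)) -> South
  U (U-turn (180°)) -> North
  R (right (90° clockwise)) -> East
Final: East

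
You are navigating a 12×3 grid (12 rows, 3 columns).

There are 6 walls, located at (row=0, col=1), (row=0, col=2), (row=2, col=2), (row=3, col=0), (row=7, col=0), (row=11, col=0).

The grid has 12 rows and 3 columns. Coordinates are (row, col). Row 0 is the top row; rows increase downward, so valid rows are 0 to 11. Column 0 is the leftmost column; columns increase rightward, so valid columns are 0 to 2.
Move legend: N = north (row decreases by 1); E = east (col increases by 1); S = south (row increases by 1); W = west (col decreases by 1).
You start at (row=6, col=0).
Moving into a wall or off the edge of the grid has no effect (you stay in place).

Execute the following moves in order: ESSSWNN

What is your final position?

Start: (row=6, col=0)
  E (east): (row=6, col=0) -> (row=6, col=1)
  S (south): (row=6, col=1) -> (row=7, col=1)
  S (south): (row=7, col=1) -> (row=8, col=1)
  S (south): (row=8, col=1) -> (row=9, col=1)
  W (west): (row=9, col=1) -> (row=9, col=0)
  N (north): (row=9, col=0) -> (row=8, col=0)
  N (north): blocked, stay at (row=8, col=0)
Final: (row=8, col=0)

Answer: Final position: (row=8, col=0)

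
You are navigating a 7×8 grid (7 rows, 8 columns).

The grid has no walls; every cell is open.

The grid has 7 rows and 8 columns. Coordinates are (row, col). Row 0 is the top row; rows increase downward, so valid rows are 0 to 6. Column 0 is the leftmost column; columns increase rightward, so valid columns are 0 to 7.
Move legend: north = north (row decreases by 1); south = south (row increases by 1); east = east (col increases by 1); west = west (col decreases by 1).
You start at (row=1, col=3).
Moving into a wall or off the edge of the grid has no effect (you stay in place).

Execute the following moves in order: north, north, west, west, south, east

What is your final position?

Start: (row=1, col=3)
  north (north): (row=1, col=3) -> (row=0, col=3)
  north (north): blocked, stay at (row=0, col=3)
  west (west): (row=0, col=3) -> (row=0, col=2)
  west (west): (row=0, col=2) -> (row=0, col=1)
  south (south): (row=0, col=1) -> (row=1, col=1)
  east (east): (row=1, col=1) -> (row=1, col=2)
Final: (row=1, col=2)

Answer: Final position: (row=1, col=2)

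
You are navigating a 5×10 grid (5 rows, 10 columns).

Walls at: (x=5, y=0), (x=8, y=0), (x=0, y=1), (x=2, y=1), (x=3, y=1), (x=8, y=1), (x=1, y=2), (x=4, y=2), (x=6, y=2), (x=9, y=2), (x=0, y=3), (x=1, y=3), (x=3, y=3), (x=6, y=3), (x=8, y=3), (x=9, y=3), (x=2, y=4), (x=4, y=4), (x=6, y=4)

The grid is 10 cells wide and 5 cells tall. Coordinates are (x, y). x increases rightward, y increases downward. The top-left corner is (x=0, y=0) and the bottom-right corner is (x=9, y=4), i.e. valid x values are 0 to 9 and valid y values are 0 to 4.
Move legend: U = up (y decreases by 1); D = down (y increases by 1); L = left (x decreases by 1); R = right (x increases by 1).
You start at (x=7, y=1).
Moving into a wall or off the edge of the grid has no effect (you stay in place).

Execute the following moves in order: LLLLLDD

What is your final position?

Start: (x=7, y=1)
  L (left): (x=7, y=1) -> (x=6, y=1)
  L (left): (x=6, y=1) -> (x=5, y=1)
  L (left): (x=5, y=1) -> (x=4, y=1)
  L (left): blocked, stay at (x=4, y=1)
  L (left): blocked, stay at (x=4, y=1)
  D (down): blocked, stay at (x=4, y=1)
  D (down): blocked, stay at (x=4, y=1)
Final: (x=4, y=1)

Answer: Final position: (x=4, y=1)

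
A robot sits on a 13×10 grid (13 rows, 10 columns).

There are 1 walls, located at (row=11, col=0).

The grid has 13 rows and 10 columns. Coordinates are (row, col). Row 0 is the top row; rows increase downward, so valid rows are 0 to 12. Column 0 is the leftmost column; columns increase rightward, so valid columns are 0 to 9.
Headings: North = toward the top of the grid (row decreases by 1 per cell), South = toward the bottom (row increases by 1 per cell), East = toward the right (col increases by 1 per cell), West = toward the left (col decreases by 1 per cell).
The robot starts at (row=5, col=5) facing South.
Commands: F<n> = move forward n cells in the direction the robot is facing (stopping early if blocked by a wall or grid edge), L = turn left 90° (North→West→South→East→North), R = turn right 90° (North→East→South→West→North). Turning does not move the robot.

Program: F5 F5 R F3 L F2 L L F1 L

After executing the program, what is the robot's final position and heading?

Answer: Final position: (row=11, col=2), facing West

Derivation:
Start: (row=5, col=5), facing South
  F5: move forward 5, now at (row=10, col=5)
  F5: move forward 2/5 (blocked), now at (row=12, col=5)
  R: turn right, now facing West
  F3: move forward 3, now at (row=12, col=2)
  L: turn left, now facing South
  F2: move forward 0/2 (blocked), now at (row=12, col=2)
  L: turn left, now facing East
  L: turn left, now facing North
  F1: move forward 1, now at (row=11, col=2)
  L: turn left, now facing West
Final: (row=11, col=2), facing West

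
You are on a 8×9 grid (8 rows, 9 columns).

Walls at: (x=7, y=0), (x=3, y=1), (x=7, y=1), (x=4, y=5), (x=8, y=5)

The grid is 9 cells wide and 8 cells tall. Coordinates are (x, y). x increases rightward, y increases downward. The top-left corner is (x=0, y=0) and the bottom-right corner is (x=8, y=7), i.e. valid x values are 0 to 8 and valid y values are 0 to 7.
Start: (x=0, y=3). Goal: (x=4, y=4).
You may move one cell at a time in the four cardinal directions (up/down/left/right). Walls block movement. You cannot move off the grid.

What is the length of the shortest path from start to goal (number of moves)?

BFS from (x=0, y=3) until reaching (x=4, y=4):
  Distance 0: (x=0, y=3)
  Distance 1: (x=0, y=2), (x=1, y=3), (x=0, y=4)
  Distance 2: (x=0, y=1), (x=1, y=2), (x=2, y=3), (x=1, y=4), (x=0, y=5)
  Distance 3: (x=0, y=0), (x=1, y=1), (x=2, y=2), (x=3, y=3), (x=2, y=4), (x=1, y=5), (x=0, y=6)
  Distance 4: (x=1, y=0), (x=2, y=1), (x=3, y=2), (x=4, y=3), (x=3, y=4), (x=2, y=5), (x=1, y=6), (x=0, y=7)
  Distance 5: (x=2, y=0), (x=4, y=2), (x=5, y=3), (x=4, y=4), (x=3, y=5), (x=2, y=6), (x=1, y=7)  <- goal reached here
One shortest path (5 moves): (x=0, y=3) -> (x=1, y=3) -> (x=2, y=3) -> (x=3, y=3) -> (x=4, y=3) -> (x=4, y=4)

Answer: Shortest path length: 5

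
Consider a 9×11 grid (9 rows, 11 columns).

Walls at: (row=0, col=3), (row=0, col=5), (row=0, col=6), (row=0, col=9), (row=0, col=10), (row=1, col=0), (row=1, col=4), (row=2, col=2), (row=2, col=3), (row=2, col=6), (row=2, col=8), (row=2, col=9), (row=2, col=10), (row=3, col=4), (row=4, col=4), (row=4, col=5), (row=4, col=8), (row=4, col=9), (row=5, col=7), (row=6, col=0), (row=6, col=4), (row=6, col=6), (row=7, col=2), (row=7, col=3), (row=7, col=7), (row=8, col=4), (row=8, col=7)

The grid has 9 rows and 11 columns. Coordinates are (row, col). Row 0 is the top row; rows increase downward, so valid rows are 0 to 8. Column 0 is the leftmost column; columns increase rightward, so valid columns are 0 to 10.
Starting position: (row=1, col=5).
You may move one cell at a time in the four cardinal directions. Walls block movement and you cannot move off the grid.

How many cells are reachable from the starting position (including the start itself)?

BFS flood-fill from (row=1, col=5):
  Distance 0: (row=1, col=5)
  Distance 1: (row=1, col=6), (row=2, col=5)
  Distance 2: (row=1, col=7), (row=2, col=4), (row=3, col=5)
  Distance 3: (row=0, col=7), (row=1, col=8), (row=2, col=7), (row=3, col=6)
  Distance 4: (row=0, col=8), (row=1, col=9), (row=3, col=7), (row=4, col=6)
  Distance 5: (row=1, col=10), (row=3, col=8), (row=4, col=7), (row=5, col=6)
  Distance 6: (row=3, col=9), (row=5, col=5)
  Distance 7: (row=3, col=10), (row=5, col=4), (row=6, col=5)
  Distance 8: (row=4, col=10), (row=5, col=3), (row=7, col=5)
  Distance 9: (row=4, col=3), (row=5, col=2), (row=5, col=10), (row=6, col=3), (row=7, col=4), (row=7, col=6), (row=8, col=5)
  Distance 10: (row=3, col=3), (row=4, col=2), (row=5, col=1), (row=5, col=9), (row=6, col=2), (row=6, col=10), (row=8, col=6)
  Distance 11: (row=3, col=2), (row=4, col=1), (row=5, col=0), (row=5, col=8), (row=6, col=1), (row=6, col=9), (row=7, col=10)
  Distance 12: (row=3, col=1), (row=4, col=0), (row=6, col=8), (row=7, col=1), (row=7, col=9), (row=8, col=10)
  Distance 13: (row=2, col=1), (row=3, col=0), (row=6, col=7), (row=7, col=0), (row=7, col=8), (row=8, col=1), (row=8, col=9)
  Distance 14: (row=1, col=1), (row=2, col=0), (row=8, col=0), (row=8, col=2), (row=8, col=8)
  Distance 15: (row=0, col=1), (row=1, col=2), (row=8, col=3)
  Distance 16: (row=0, col=0), (row=0, col=2), (row=1, col=3)
Total reachable: 71 (grid has 72 open cells total)

Answer: Reachable cells: 71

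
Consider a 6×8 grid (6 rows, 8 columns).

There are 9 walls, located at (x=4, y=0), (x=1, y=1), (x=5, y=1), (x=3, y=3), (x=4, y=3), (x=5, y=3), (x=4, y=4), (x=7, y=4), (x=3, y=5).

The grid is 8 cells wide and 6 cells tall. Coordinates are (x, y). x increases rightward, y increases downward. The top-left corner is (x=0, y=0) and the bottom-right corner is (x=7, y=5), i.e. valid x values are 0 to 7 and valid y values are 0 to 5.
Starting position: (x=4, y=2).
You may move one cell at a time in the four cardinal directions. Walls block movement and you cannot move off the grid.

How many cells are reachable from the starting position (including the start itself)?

Answer: Reachable cells: 39

Derivation:
BFS flood-fill from (x=4, y=2):
  Distance 0: (x=4, y=2)
  Distance 1: (x=4, y=1), (x=3, y=2), (x=5, y=2)
  Distance 2: (x=3, y=1), (x=2, y=2), (x=6, y=2)
  Distance 3: (x=3, y=0), (x=2, y=1), (x=6, y=1), (x=1, y=2), (x=7, y=2), (x=2, y=3), (x=6, y=3)
  Distance 4: (x=2, y=0), (x=6, y=0), (x=7, y=1), (x=0, y=2), (x=1, y=3), (x=7, y=3), (x=2, y=4), (x=6, y=4)
  Distance 5: (x=1, y=0), (x=5, y=0), (x=7, y=0), (x=0, y=1), (x=0, y=3), (x=1, y=4), (x=3, y=4), (x=5, y=4), (x=2, y=5), (x=6, y=5)
  Distance 6: (x=0, y=0), (x=0, y=4), (x=1, y=5), (x=5, y=5), (x=7, y=5)
  Distance 7: (x=0, y=5), (x=4, y=5)
Total reachable: 39 (grid has 39 open cells total)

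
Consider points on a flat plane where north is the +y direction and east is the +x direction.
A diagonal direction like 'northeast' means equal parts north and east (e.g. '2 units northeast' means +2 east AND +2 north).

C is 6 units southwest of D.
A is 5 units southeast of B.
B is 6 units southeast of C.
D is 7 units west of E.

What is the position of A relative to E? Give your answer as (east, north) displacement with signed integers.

Place E at the origin (east=0, north=0).
  D is 7 units west of E: delta (east=-7, north=+0); D at (east=-7, north=0).
  C is 6 units southwest of D: delta (east=-6, north=-6); C at (east=-13, north=-6).
  B is 6 units southeast of C: delta (east=+6, north=-6); B at (east=-7, north=-12).
  A is 5 units southeast of B: delta (east=+5, north=-5); A at (east=-2, north=-17).
Therefore A relative to E: (east=-2, north=-17).

Answer: A is at (east=-2, north=-17) relative to E.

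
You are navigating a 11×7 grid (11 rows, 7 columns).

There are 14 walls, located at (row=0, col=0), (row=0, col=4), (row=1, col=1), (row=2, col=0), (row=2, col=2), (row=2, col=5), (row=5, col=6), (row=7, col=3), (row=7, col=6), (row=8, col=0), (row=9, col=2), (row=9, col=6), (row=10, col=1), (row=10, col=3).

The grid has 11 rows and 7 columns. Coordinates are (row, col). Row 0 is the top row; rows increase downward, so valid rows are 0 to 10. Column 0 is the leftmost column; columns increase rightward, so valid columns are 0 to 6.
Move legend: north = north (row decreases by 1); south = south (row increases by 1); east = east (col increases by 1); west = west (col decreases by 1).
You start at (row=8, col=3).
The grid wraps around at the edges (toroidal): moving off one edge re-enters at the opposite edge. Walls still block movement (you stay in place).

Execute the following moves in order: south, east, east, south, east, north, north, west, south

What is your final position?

Start: (row=8, col=3)
  south (south): (row=8, col=3) -> (row=9, col=3)
  east (east): (row=9, col=3) -> (row=9, col=4)
  east (east): (row=9, col=4) -> (row=9, col=5)
  south (south): (row=9, col=5) -> (row=10, col=5)
  east (east): (row=10, col=5) -> (row=10, col=6)
  north (north): blocked, stay at (row=10, col=6)
  north (north): blocked, stay at (row=10, col=6)
  west (west): (row=10, col=6) -> (row=10, col=5)
  south (south): (row=10, col=5) -> (row=0, col=5)
Final: (row=0, col=5)

Answer: Final position: (row=0, col=5)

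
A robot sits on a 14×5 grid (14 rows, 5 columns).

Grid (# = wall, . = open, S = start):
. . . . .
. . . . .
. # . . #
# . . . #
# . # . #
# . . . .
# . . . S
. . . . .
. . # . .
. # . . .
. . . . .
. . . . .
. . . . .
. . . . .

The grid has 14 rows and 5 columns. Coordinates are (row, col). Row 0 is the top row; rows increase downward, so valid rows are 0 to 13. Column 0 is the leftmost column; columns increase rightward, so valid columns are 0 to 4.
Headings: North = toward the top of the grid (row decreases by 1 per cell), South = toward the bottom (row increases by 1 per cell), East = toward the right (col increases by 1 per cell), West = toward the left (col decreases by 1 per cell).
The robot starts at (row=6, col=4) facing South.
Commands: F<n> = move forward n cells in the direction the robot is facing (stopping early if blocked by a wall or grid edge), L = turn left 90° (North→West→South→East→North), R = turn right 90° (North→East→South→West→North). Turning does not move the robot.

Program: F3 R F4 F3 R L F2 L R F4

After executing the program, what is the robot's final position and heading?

Answer: Final position: (row=9, col=2), facing West

Derivation:
Start: (row=6, col=4), facing South
  F3: move forward 3, now at (row=9, col=4)
  R: turn right, now facing West
  F4: move forward 2/4 (blocked), now at (row=9, col=2)
  F3: move forward 0/3 (blocked), now at (row=9, col=2)
  R: turn right, now facing North
  L: turn left, now facing West
  F2: move forward 0/2 (blocked), now at (row=9, col=2)
  L: turn left, now facing South
  R: turn right, now facing West
  F4: move forward 0/4 (blocked), now at (row=9, col=2)
Final: (row=9, col=2), facing West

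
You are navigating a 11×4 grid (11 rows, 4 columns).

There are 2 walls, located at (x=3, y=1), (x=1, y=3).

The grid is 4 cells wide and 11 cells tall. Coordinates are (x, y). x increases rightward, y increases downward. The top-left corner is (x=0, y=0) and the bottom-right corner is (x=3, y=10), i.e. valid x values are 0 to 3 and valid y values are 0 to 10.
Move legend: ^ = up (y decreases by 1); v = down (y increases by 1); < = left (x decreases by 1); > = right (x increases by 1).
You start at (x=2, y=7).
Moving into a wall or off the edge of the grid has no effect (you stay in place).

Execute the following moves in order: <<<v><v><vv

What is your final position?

Start: (x=2, y=7)
  < (left): (x=2, y=7) -> (x=1, y=7)
  < (left): (x=1, y=7) -> (x=0, y=7)
  < (left): blocked, stay at (x=0, y=7)
  v (down): (x=0, y=7) -> (x=0, y=8)
  > (right): (x=0, y=8) -> (x=1, y=8)
  < (left): (x=1, y=8) -> (x=0, y=8)
  v (down): (x=0, y=8) -> (x=0, y=9)
  > (right): (x=0, y=9) -> (x=1, y=9)
  < (left): (x=1, y=9) -> (x=0, y=9)
  v (down): (x=0, y=9) -> (x=0, y=10)
  v (down): blocked, stay at (x=0, y=10)
Final: (x=0, y=10)

Answer: Final position: (x=0, y=10)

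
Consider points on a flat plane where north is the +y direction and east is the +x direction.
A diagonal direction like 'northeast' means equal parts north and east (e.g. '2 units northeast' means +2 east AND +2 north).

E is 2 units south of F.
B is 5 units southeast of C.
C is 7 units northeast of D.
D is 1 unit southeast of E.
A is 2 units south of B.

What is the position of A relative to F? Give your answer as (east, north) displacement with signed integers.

Place F at the origin (east=0, north=0).
  E is 2 units south of F: delta (east=+0, north=-2); E at (east=0, north=-2).
  D is 1 unit southeast of E: delta (east=+1, north=-1); D at (east=1, north=-3).
  C is 7 units northeast of D: delta (east=+7, north=+7); C at (east=8, north=4).
  B is 5 units southeast of C: delta (east=+5, north=-5); B at (east=13, north=-1).
  A is 2 units south of B: delta (east=+0, north=-2); A at (east=13, north=-3).
Therefore A relative to F: (east=13, north=-3).

Answer: A is at (east=13, north=-3) relative to F.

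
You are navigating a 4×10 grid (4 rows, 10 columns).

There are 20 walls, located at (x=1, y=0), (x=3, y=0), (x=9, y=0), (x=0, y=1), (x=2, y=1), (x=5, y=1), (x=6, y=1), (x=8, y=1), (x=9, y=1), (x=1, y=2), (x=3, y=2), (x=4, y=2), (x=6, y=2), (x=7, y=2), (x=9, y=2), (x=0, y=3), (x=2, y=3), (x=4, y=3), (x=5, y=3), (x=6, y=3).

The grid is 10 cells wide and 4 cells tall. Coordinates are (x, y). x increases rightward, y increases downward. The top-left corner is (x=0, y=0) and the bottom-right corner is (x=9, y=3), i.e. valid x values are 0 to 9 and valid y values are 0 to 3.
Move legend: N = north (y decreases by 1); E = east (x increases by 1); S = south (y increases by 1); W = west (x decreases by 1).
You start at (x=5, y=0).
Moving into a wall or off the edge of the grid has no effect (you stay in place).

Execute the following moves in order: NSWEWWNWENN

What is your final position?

Start: (x=5, y=0)
  N (north): blocked, stay at (x=5, y=0)
  S (south): blocked, stay at (x=5, y=0)
  W (west): (x=5, y=0) -> (x=4, y=0)
  E (east): (x=4, y=0) -> (x=5, y=0)
  W (west): (x=5, y=0) -> (x=4, y=0)
  W (west): blocked, stay at (x=4, y=0)
  N (north): blocked, stay at (x=4, y=0)
  W (west): blocked, stay at (x=4, y=0)
  E (east): (x=4, y=0) -> (x=5, y=0)
  N (north): blocked, stay at (x=5, y=0)
  N (north): blocked, stay at (x=5, y=0)
Final: (x=5, y=0)

Answer: Final position: (x=5, y=0)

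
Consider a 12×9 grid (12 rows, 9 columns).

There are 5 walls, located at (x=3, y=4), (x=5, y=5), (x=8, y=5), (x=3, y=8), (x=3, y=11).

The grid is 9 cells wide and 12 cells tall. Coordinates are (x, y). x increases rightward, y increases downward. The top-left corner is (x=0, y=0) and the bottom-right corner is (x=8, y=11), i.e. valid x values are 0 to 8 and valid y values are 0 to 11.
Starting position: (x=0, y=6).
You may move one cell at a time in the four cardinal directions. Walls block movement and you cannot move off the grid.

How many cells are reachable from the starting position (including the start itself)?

Answer: Reachable cells: 103

Derivation:
BFS flood-fill from (x=0, y=6):
  Distance 0: (x=0, y=6)
  Distance 1: (x=0, y=5), (x=1, y=6), (x=0, y=7)
  Distance 2: (x=0, y=4), (x=1, y=5), (x=2, y=6), (x=1, y=7), (x=0, y=8)
  Distance 3: (x=0, y=3), (x=1, y=4), (x=2, y=5), (x=3, y=6), (x=2, y=7), (x=1, y=8), (x=0, y=9)
  Distance 4: (x=0, y=2), (x=1, y=3), (x=2, y=4), (x=3, y=5), (x=4, y=6), (x=3, y=7), (x=2, y=8), (x=1, y=9), (x=0, y=10)
  Distance 5: (x=0, y=1), (x=1, y=2), (x=2, y=3), (x=4, y=5), (x=5, y=6), (x=4, y=7), (x=2, y=9), (x=1, y=10), (x=0, y=11)
  Distance 6: (x=0, y=0), (x=1, y=1), (x=2, y=2), (x=3, y=3), (x=4, y=4), (x=6, y=6), (x=5, y=7), (x=4, y=8), (x=3, y=9), (x=2, y=10), (x=1, y=11)
  Distance 7: (x=1, y=0), (x=2, y=1), (x=3, y=2), (x=4, y=3), (x=5, y=4), (x=6, y=5), (x=7, y=6), (x=6, y=7), (x=5, y=8), (x=4, y=9), (x=3, y=10), (x=2, y=11)
  Distance 8: (x=2, y=0), (x=3, y=1), (x=4, y=2), (x=5, y=3), (x=6, y=4), (x=7, y=5), (x=8, y=6), (x=7, y=7), (x=6, y=8), (x=5, y=9), (x=4, y=10)
  Distance 9: (x=3, y=0), (x=4, y=1), (x=5, y=2), (x=6, y=3), (x=7, y=4), (x=8, y=7), (x=7, y=8), (x=6, y=9), (x=5, y=10), (x=4, y=11)
  Distance 10: (x=4, y=0), (x=5, y=1), (x=6, y=2), (x=7, y=3), (x=8, y=4), (x=8, y=8), (x=7, y=9), (x=6, y=10), (x=5, y=11)
  Distance 11: (x=5, y=0), (x=6, y=1), (x=7, y=2), (x=8, y=3), (x=8, y=9), (x=7, y=10), (x=6, y=11)
  Distance 12: (x=6, y=0), (x=7, y=1), (x=8, y=2), (x=8, y=10), (x=7, y=11)
  Distance 13: (x=7, y=0), (x=8, y=1), (x=8, y=11)
  Distance 14: (x=8, y=0)
Total reachable: 103 (grid has 103 open cells total)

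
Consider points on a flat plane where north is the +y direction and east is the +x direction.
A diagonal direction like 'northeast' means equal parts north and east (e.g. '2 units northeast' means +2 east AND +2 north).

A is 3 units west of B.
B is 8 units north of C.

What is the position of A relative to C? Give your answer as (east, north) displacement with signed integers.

Answer: A is at (east=-3, north=8) relative to C.

Derivation:
Place C at the origin (east=0, north=0).
  B is 8 units north of C: delta (east=+0, north=+8); B at (east=0, north=8).
  A is 3 units west of B: delta (east=-3, north=+0); A at (east=-3, north=8).
Therefore A relative to C: (east=-3, north=8).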